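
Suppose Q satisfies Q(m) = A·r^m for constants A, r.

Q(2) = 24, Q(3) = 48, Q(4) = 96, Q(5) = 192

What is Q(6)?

Consecutive ratio: 48/24 = 2, and 96/48 = 2, so r = 2.
Then A·2^2 = 24 gives A = 6, and Q(m) = 6·2^m.
Q(6) = 6·2^6 = 384.

384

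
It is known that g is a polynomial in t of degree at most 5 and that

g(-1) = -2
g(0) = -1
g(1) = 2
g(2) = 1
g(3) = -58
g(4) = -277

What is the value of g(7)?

Write g(t) = at^5 + bt^4 + ct³ + dt² + et + p; the 6 given values yield a linear system in the 6 coefficients.
Solving, the leading coefficient vanishes, and g(t) = -2t^4 + 3t³ + 3t² - t - 1.
Then g(7) = -3634.

-3634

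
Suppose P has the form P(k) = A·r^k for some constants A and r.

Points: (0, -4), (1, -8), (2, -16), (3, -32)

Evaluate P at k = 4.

-64

Consecutive ratio: -8/(-4) = 2, and -16/(-8) = 2, so r = 2.
Then A·2^0 = -4 gives A = -4, and P(k) = -4·2^k.
P(4) = -4·2^4 = -64.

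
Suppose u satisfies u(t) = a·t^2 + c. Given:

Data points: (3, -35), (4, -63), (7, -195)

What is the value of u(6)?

-143

From u(3) = -35 and u(4) = -63: 9a + c = -35 and 16a + c = -63.
Subtracting: 7a = -28, so a = -4; then c = -35 − (-4)·9 = 1.
So u(t) = -4t² + 1, and u(6) = -143.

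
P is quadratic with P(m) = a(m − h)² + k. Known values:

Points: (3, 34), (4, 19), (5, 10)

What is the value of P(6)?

First differences -15, -9; second difference 6 = 2a, so a = 3.
Expanding, the m-coefficient is −2ah = -6h; matching it to the data gives h = 6, and then k = 7.
So P(m) = 3(m − 6)² + 7.
P(6) = 3·0² + 7 = 7.

7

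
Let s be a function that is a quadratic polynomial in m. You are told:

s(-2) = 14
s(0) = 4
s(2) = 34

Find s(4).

Write s(m) = am² + bm + c; the 3 given values yield a linear system in the 3 coefficients.
Solving, s(m) = 5m² + 5m + 4.
Then s(4) = 104.

104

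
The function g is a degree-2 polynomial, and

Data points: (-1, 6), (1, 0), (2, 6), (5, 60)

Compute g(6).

90

Write g(n) = an² + bn + c; the 4 given values yield a linear system in the 3 coefficients.
Solving, g(n) = 3n² - 3n.
Then g(6) = 90.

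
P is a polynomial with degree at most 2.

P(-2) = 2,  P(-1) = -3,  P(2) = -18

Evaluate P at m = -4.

Write P(m) = am² + bm + c; the 3 given values yield a linear system in the 3 coefficients.
Solving, the leading coefficient vanishes, and P(m) = -5m - 8.
Then P(-4) = 12.

12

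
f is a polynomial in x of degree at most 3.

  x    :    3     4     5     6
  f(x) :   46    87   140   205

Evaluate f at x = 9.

472

First differences: 41, 53, 65. Second differences: 12, 12.
Level-2 differences are constant, so f has degree 2.
Fitting a degree-2 polynomial gives f(x) = 6x² - x - 5.
Then f(9) = 472.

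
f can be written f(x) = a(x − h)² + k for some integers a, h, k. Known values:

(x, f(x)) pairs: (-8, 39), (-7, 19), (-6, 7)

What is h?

-5

First differences -20, -12; second difference 8 = 2a, so a = 4.
Expanding, the x-coefficient is −2ah = -8h; matching it to the data gives h = -5, and then k = 3.
So f(x) = 4(x + 5)² + 3.
Hence h = -5.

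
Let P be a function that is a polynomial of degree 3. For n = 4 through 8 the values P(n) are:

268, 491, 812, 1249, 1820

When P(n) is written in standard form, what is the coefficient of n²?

First differences: 223, 321, 437, 571. Second differences: 98, 116, 134. Third differences: 18, 18.
Level-3 differences are constant, so P has degree 3.
Fitting a degree-3 polynomial gives P(n) = 3n³ + 4n² + 4n - 4.
The coefficient of n² is 4.

4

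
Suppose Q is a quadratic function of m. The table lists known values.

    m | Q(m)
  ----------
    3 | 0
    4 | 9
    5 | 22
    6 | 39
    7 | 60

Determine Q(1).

First differences: 9, 13, 17, 21. Second differences: 4, 4, 4.
Level-2 differences are constant, so Q has degree 2.
Fitting a degree-2 polynomial gives Q(m) = 2m² - 5m - 3.
Then Q(1) = -6.

-6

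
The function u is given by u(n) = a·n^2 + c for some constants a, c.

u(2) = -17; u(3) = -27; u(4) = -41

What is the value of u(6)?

-81

From u(2) = -17 and u(3) = -27: 4a + c = -17 and 9a + c = -27.
Subtracting: 5a = -10, so a = -2; then c = -17 − (-2)·4 = -9.
So u(n) = -2n² − 9, and u(6) = -81.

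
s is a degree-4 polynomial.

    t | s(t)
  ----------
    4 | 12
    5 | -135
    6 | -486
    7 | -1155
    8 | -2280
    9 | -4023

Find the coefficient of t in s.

First differences: -147, -351, -669, -1125, -1743. Second differences: -204, -318, -456, -618. Third differences: -114, -138, -162. Fourth differences: -24, -24.
Level-4 differences are constant, so s has degree 4.
Fitting a degree-4 polynomial gives s(t) = -t^4 + 3t³ + 4t² + 3t.
The coefficient of t is 3.

3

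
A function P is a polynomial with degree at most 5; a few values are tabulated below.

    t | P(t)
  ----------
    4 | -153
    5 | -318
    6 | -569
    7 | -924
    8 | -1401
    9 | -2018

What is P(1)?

6

First differences: -165, -251, -355, -477, -617. Second differences: -86, -104, -122, -140. Third differences: -18, -18, -18.
Level-3 differences are constant, so P has degree 3.
Fitting a degree-3 polynomial gives P(t) = -3t³ + 2t² + 7.
Then P(1) = 6.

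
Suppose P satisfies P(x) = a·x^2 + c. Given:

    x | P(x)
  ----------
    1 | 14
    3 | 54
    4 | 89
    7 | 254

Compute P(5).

134

From P(1) = 14 and P(3) = 54: 1a + c = 14 and 9a + c = 54.
Subtracting: 8a = 40, so a = 5; then c = 14 − 5·1 = 9.
So P(x) = 5x² + 9, and P(5) = 134.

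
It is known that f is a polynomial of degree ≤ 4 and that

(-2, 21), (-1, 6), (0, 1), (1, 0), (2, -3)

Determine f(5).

First differences: -15, -5, -1, -3. Second differences: 10, 4, -2. Third differences: -6, -6.
Level-3 differences are constant, so f has degree 3.
Fitting a degree-3 polynomial gives f(n) = -n³ + 2n² - 2n + 1.
Then f(5) = -84.

-84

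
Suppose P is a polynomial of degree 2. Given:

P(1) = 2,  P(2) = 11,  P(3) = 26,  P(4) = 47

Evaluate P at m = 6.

First differences: 9, 15, 21. Second differences: 6, 6.
Level-2 differences are constant, so P has degree 2.
Fitting a degree-2 polynomial gives P(m) = 3m² - 1.
Then P(6) = 107.

107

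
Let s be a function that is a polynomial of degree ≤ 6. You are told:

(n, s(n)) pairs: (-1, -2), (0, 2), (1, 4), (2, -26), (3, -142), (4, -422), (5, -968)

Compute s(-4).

-86

First differences: 4, 2, -30, -116, -280, -546. Second differences: -2, -32, -86, -164, -266. Third differences: -30, -54, -78, -102. Fourth differences: -24, -24, -24.
Level-4 differences are constant, so s has degree 4.
Fitting a degree-4 polynomial gives s(n) = -n^4 - 3n³ + 6n + 2.
Then s(-4) = -86.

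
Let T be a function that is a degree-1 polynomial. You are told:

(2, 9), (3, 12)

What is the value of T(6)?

Write T(x) = ax + b; the 2 given values yield a linear system in the 2 coefficients.
Solving, T(x) = 3x + 3.
Then T(6) = 21.

21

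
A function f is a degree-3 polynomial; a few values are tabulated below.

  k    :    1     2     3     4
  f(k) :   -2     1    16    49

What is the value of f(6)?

Write f(k) = ak³ + bk² + ck + d; the 4 given values yield a linear system in the 4 coefficients.
Solving, f(k) = k³ - 4k + 1.
Then f(6) = 193.

193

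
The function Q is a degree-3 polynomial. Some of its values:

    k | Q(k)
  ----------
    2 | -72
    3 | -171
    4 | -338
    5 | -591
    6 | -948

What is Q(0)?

-6

First differences: -99, -167, -253, -357. Second differences: -68, -86, -104. Third differences: -18, -18.
Level-3 differences are constant, so Q has degree 3.
Fitting a degree-3 polynomial gives Q(k) = -3k³ - 7k² - 7k - 6.
The constant term is Q(0) = -6.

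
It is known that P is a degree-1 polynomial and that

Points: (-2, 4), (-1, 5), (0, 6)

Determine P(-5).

First differences: 1, 1.
Level-1 differences are constant, so P has degree 1.
Fitting a degree-1 polynomial gives P(n) = n + 6.
Then P(-5) = 1.

1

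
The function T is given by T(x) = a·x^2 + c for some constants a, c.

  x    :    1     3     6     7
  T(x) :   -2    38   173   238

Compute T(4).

From T(1) = -2 and T(3) = 38: 1a + c = -2 and 9a + c = 38.
Subtracting: 8a = 40, so a = 5; then c = -2 − 5·1 = -7.
So T(x) = 5x² − 7, and T(4) = 73.

73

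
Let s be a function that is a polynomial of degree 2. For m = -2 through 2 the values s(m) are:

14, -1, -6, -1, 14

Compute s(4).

First differences: -15, -5, 5, 15. Second differences: 10, 10, 10.
Level-2 differences are constant, so s has degree 2.
Fitting a degree-2 polynomial gives s(m) = 5m² - 6.
Then s(4) = 74.

74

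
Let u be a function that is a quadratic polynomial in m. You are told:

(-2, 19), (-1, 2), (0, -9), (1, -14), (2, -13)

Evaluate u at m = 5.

First differences: -17, -11, -5, 1. Second differences: 6, 6, 6.
Level-2 differences are constant, so u has degree 2.
Fitting a degree-2 polynomial gives u(m) = 3m² - 8m - 9.
Then u(5) = 26.

26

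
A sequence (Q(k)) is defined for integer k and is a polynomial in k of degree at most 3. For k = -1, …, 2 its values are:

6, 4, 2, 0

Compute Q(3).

Write Q(k) = ak³ + bk² + ck + d; the 4 given values yield a linear system in the 4 coefficients.
Solving, the top 2 coefficients vanish, and Q(k) = -2k + 4.
Then Q(3) = -2.

-2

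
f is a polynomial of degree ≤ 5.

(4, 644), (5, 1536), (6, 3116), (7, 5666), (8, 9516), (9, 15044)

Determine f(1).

First differences: 892, 1580, 2550, 3850, 5528. Second differences: 688, 970, 1300, 1678. Third differences: 282, 330, 378. Fourth differences: 48, 48.
Level-4 differences are constant, so f has degree 4.
Fitting a degree-4 polynomial gives f(x) = 2x^4 + 3x³ - 3x² - 2x - 4.
Then f(1) = -4.

-4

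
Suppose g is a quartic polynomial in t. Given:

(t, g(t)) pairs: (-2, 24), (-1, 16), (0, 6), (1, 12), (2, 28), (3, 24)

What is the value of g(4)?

-54

Write g(t) = at^4 + bt³ + ct² + dt + e; the 6 given values yield a linear system in the 5 coefficients.
Solving, g(t) = -t^4 + t³ + 9t² - 3t + 6.
Then g(4) = -54.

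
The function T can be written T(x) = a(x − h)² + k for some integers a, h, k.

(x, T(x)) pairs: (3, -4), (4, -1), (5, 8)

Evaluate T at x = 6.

First differences 3, 9; second difference 6 = 2a, so a = 3.
Expanding, the x-coefficient is −2ah = -6h; matching it to the data gives h = 3, and then k = -4.
So T(x) = 3(x − 3)² − 4.
T(6) = 3·3² − 4 = 23.

23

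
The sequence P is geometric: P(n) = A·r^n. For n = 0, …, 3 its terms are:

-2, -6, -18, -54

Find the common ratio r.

Consecutive ratio: -6/(-2) = 3, and -18/(-6) = 3, so r = 3.
Then A·3^0 = -2 gives A = -2, and P(n) = -2·3^n.

3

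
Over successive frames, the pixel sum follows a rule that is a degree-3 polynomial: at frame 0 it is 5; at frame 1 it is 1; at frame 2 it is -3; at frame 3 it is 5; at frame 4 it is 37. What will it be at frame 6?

Write the value at x as g(x).
First differences: -4, -4, 8, 32. Second differences: 0, 12, 24. Third differences: 12, 12.
Level-3 differences are constant, so g has degree 3.
Fitting a degree-3 polynomial gives g(x) = 2x³ - 6x² + 5.
Then g(6) = 221.

221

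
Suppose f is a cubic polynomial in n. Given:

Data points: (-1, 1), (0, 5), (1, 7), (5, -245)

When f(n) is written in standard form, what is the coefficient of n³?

-2

Write f(n) = an³ + bn² + cn + d; the 4 given values yield a linear system in the 4 coefficients.
Solving, f(n) = -2n³ - n² + 5n + 5.
The coefficient of n³ is -2.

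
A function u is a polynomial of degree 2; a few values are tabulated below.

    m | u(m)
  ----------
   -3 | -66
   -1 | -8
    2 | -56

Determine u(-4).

-122

Write u(m) = am² + bm + c; the 3 given values yield a linear system in the 3 coefficients.
Solving, u(m) = -9m² - 7m - 6.
Then u(-4) = -122.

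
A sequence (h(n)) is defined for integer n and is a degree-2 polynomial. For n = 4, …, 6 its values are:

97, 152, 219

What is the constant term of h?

-3

Write h(n) = an² + bn + c; the 3 given values yield a linear system in the 3 coefficients.
Solving, h(n) = 6n² + n - 3.
The constant term is h(0) = -3.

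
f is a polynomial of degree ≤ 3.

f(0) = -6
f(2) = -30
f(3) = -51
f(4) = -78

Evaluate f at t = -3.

-15

Write f(t) = at³ + bt² + ct + d; the 4 given values yield a linear system in the 4 coefficients.
Solving, the leading coefficient vanishes, and f(t) = -3t² - 6t - 6.
Then f(-3) = -15.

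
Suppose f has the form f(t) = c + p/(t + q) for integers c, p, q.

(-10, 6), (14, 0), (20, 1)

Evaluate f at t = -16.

(f(t) − c)(t + q) = p for each data point; the three points give a linear system in c and q, then p follows.
Solving: c = 3, q = -2, p = -36, so f(t) = 3 − 36/(t − 2).
Then f(-16) = 3 − 36/(-18) = 5.

5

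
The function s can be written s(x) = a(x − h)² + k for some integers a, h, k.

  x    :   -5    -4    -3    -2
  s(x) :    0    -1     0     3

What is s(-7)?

First differences -1, 1, 3; second difference 2 = 2a, so a = 1.
Expanding, the x-coefficient is −2ah = -2h; matching it to the data gives h = -4, and then k = -1.
So s(x) = 1(x + 4)² − 1.
s(-7) = 1·(-3)² − 1 = 8.

8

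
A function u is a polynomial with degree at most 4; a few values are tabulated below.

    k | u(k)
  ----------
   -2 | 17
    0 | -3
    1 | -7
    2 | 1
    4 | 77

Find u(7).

431

Write u(k) = ak^4 + bk³ + ck² + dk + e; the 5 given values yield a linear system in the 5 coefficients.
Solving, the leading coefficient vanishes, and u(k) = k³ + 3k² - 8k - 3.
Then u(7) = 431.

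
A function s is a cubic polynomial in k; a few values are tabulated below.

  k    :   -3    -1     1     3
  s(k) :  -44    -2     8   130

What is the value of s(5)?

508

Write s(k) = ak³ + bk² + ck + d; the 4 given values yield a linear system in the 4 coefficients.
Solving, s(k) = 3k³ + 5k² + 2k - 2.
Then s(5) = 508.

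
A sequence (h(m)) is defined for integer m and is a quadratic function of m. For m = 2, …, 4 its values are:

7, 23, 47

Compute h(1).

-1

Write h(m) = am² + bm + c; the 3 given values yield a linear system in the 3 coefficients.
Solving, h(m) = 4m² - 4m - 1.
Then h(1) = -1.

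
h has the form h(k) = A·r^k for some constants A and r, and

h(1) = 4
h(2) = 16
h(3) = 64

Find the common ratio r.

Consecutive ratio: 16/4 = 4, and 64/16 = 4, so r = 4.
Then A·4^1 = 4 gives A = 1, and h(k) = 1·4^k.

4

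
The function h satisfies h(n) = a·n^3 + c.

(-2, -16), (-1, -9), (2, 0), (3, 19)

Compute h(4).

From h(-2) = -16 and h(-1) = -9: -8a + c = -16 and -1a + c = -9.
Subtracting: 7a = 7, so a = 1; then c = -16 − 1·(-8) = -8.
So h(n) = 1n³ − 8, and h(4) = 56.

56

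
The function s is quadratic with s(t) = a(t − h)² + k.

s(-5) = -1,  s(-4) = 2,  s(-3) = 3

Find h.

First differences 3, 1; second difference -2 = 2a, so a = -1.
Expanding, the t-coefficient is −2ah = 2h; matching it to the data gives h = -3, and then k = 3.
So s(t) = -1(t + 3)² + 3.
Hence h = -3.

-3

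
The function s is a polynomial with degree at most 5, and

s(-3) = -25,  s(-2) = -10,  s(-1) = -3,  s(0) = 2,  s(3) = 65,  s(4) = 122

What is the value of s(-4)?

Write s(k) = ak^5 + bk^4 + ck³ + dk² + ek + p; the 6 given values yield a linear system in the 6 coefficients.
Solving, the top 2 coefficients vanish, and s(k) = k³ + 2k² + 6k + 2.
Then s(-4) = -54.

-54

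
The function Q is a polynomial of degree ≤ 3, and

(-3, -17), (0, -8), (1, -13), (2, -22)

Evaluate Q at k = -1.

-7

Write Q(k) = ak³ + bk² + ck + d; the 4 given values yield a linear system in the 4 coefficients.
Solving, the leading coefficient vanishes, and Q(k) = -2k² - 3k - 8.
Then Q(-1) = -7.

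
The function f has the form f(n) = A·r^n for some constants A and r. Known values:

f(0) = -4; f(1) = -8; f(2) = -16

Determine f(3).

-32

Consecutive ratio: -8/(-4) = 2, and -16/(-8) = 2, so r = 2.
Then A·2^0 = -4 gives A = -4, and f(n) = -4·2^n.
f(3) = -4·2^3 = -32.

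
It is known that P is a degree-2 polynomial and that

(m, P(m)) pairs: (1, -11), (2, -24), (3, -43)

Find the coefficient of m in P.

-4

Write P(m) = am² + bm + c; the 3 given values yield a linear system in the 3 coefficients.
Solving, P(m) = -3m² - 4m - 4.
The coefficient of m is -4.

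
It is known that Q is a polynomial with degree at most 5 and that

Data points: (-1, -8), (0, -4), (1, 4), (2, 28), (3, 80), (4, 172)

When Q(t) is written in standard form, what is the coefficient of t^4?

0

First differences: 4, 8, 24, 52, 92. Second differences: 4, 16, 28, 40. Third differences: 12, 12, 12.
Level-3 differences are constant, so Q has degree 3.
Fitting a degree-3 polynomial gives Q(t) = 2t³ + 2t² + 4t - 4.
The coefficient of t^4 is 0.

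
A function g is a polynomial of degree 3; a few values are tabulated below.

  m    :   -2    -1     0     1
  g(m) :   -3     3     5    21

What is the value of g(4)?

Write g(m) = am³ + bm² + cm + d; the 4 given values yield a linear system in the 4 coefficients.
Solving, g(m) = 3m³ + 7m² + 6m + 5.
Then g(4) = 333.

333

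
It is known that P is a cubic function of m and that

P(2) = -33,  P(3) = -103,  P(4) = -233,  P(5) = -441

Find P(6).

Write P(m) = am³ + bm² + cm + d; the 4 given values yield a linear system in the 4 coefficients.
Solving, P(m) = -3m³ - 3m² + 2m - 1.
Then P(6) = -745.

-745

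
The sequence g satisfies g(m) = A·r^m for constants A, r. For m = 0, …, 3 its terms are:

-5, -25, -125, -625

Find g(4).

-3125

Consecutive ratio: -25/(-5) = 5, and -125/(-25) = 5, so r = 5.
Then A·5^0 = -5 gives A = -5, and g(m) = -5·5^m.
g(4) = -5·5^4 = -3125.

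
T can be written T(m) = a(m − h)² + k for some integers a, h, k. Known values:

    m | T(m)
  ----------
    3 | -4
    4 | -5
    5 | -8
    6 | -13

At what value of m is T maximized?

First differences -1, -3, -5; second difference -2 = 2a, so a = -1.
Expanding, the m-coefficient is −2ah = 2h; matching it to the data gives h = 3, and then k = -4.
So T(m) = -1(m − 3)² − 4.
Hence h = 3.

3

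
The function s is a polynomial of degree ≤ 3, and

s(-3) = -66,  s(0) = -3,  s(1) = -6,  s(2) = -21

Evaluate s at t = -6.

Write s(t) = at³ + bt² + ct + d; the 4 given values yield a linear system in the 4 coefficients.
Solving, the leading coefficient vanishes, and s(t) = -6t² + 3t - 3.
Then s(-6) = -237.

-237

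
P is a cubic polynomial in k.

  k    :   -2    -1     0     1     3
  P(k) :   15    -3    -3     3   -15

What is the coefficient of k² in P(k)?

3

Write P(k) = ak³ + bk² + ck + d; the 5 given values yield a linear system in the 4 coefficients.
Solving, P(k) = -2k³ + 3k² + 5k - 3.
The coefficient of k² is 3.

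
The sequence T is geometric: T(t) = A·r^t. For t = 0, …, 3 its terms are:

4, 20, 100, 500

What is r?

5

Consecutive ratio: 20/4 = 5, and 100/20 = 5, so r = 5.
Then A·5^0 = 4 gives A = 4, and T(t) = 4·5^t.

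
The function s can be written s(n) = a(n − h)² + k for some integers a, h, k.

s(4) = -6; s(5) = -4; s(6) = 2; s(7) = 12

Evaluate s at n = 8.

26

First differences 2, 6, 10; second difference 4 = 2a, so a = 2.
Expanding, the n-coefficient is −2ah = -4h; matching it to the data gives h = 4, and then k = -6.
So s(n) = 2(n − 4)² − 6.
s(8) = 2·4² − 6 = 26.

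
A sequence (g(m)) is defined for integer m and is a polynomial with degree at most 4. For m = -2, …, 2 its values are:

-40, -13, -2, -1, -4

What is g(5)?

23

First differences: 27, 11, 1, -3. Second differences: -16, -10, -4. Third differences: 6, 6.
Level-3 differences are constant, so g has degree 3.
Fitting a degree-3 polynomial gives g(m) = m³ - 5m² + 5m - 2.
Then g(5) = 23.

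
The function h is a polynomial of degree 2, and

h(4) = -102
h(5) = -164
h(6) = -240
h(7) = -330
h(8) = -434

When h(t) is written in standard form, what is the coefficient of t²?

-7

Write h(t) = at² + bt + c; the 5 given values yield a linear system in the 3 coefficients.
Solving, h(t) = -7t² + t + 6.
The coefficient of t² is -7.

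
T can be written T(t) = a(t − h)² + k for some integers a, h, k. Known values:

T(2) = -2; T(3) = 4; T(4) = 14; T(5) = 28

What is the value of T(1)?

First differences 6, 10, 14; second difference 4 = 2a, so a = 2.
Expanding, the t-coefficient is −2ah = -4h; matching it to the data gives h = 1, and then k = -4.
So T(t) = 2(t − 1)² − 4.
T(1) = 2·0² − 4 = -4.

-4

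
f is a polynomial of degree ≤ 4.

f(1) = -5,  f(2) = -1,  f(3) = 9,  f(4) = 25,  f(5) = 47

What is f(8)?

149

First differences: 4, 10, 16, 22. Second differences: 6, 6, 6.
Level-2 differences are constant, so f has degree 2.
Fitting a degree-2 polynomial gives f(t) = 3t² - 5t - 3.
Then f(8) = 149.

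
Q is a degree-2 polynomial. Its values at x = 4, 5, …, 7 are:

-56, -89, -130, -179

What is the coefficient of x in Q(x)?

First differences: -33, -41, -49. Second differences: -8, -8.
Level-2 differences are constant, so Q has degree 2.
Fitting a degree-2 polynomial gives Q(x) = -4x² + 3x - 4.
The coefficient of x is 3.

3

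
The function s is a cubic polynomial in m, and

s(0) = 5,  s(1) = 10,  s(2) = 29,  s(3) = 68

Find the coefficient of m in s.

Write s(m) = am³ + bm² + cm + d; the 4 given values yield a linear system in the 4 coefficients.
Solving, s(m) = m³ + 4m² + 5.
The coefficient of m is 0.

0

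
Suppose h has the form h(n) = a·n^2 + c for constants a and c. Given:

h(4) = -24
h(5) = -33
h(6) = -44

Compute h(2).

-12

From h(4) = -24 and h(5) = -33: 16a + c = -24 and 25a + c = -33.
Subtracting: 9a = -9, so a = -1; then c = -24 − (-1)·16 = -8.
So h(n) = -1n² − 8, and h(2) = -12.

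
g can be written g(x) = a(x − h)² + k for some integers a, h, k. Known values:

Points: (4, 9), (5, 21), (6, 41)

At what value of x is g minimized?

3

First differences 12, 20; second difference 8 = 2a, so a = 4.
Expanding, the x-coefficient is −2ah = -8h; matching it to the data gives h = 3, and then k = 5.
So g(x) = 4(x − 3)² + 5.
Hence h = 3.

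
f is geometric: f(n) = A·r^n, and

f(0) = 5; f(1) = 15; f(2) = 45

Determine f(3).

135

Consecutive ratio: 15/5 = 3, and 45/15 = 3, so r = 3.
Then A·3^0 = 5 gives A = 5, and f(n) = 5·3^n.
f(3) = 5·3^3 = 135.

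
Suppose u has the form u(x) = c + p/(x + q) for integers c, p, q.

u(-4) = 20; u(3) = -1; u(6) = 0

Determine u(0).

-4

(u(x) − c)(x + q) = p for each data point; the three points give a linear system in c and q, then p follows.
Solving: c = 2, q = 3, p = -18, so u(x) = 2 − 18/(x + 3).
Then u(0) = 2 − 18/3 = -4.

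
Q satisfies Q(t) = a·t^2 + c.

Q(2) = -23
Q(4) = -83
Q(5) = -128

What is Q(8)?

From Q(2) = -23 and Q(4) = -83: 4a + c = -23 and 16a + c = -83.
Subtracting: 12a = -60, so a = -5; then c = -23 − (-5)·4 = -3.
So Q(t) = -5t² − 3, and Q(8) = -323.

-323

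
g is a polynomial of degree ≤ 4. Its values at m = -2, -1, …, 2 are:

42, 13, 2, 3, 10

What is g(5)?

7

First differences: -29, -11, 1, 7. Second differences: 18, 12, 6. Third differences: -6, -6.
Level-3 differences are constant, so g has degree 3.
Fitting a degree-3 polynomial gives g(m) = -m³ + 6m² - 4m + 2.
Then g(5) = 7.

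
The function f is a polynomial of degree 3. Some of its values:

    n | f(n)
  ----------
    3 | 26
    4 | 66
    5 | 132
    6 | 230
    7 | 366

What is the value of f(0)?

First differences: 40, 66, 98, 136. Second differences: 26, 32, 38. Third differences: 6, 6.
Level-3 differences are constant, so f has degree 3.
Fitting a degree-3 polynomial gives f(n) = n³ + n² - 4n + 2.
Then f(0) = 2.

2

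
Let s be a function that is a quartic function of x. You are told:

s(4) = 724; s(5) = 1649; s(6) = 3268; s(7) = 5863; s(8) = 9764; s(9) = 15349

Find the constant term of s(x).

Write s(x) = ax^4 + bx³ + cx² + dx + e; the 6 given values yield a linear system in the 5 coefficients.
Solving, s(x) = 2x^4 + 3x³ + 4x + 4.
The constant term is s(0) = 4.

4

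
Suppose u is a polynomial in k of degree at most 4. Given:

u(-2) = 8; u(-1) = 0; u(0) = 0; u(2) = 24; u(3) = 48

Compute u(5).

120

Write u(k) = ak^4 + bk³ + ck² + dk + e; the 5 given values yield a linear system in the 5 coefficients.
Solving, the top 2 coefficients vanish, and u(k) = 4k² + 4k.
Then u(5) = 120.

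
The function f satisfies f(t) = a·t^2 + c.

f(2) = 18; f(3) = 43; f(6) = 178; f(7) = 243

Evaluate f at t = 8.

From f(2) = 18 and f(3) = 43: 4a + c = 18 and 9a + c = 43.
Subtracting: 5a = 25, so a = 5; then c = 18 − 5·4 = -2.
So f(t) = 5t² − 2, and f(8) = 318.

318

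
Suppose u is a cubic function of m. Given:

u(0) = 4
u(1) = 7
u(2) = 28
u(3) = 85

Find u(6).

Write u(m) = am³ + bm² + cm + d; the 4 given values yield a linear system in the 4 coefficients.
Solving, u(m) = 3m³ + 4.
Then u(6) = 652.

652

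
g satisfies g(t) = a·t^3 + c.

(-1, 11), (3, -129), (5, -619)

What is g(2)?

-34

From g(-1) = 11 and g(3) = -129: -1a + c = 11 and 27a + c = -129.
Subtracting: 28a = -140, so a = -5; then c = 11 − (-5)·(-1) = 6.
So g(t) = -5t³ + 6, and g(2) = -34.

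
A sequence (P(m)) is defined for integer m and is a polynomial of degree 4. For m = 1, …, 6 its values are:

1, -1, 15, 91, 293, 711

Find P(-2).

Write P(m) = am^4 + bm³ + cm² + dm + e; the 6 given values yield a linear system in the 5 coefficients.
Solving, P(m) = m^4 - 3m³ + 2m² - 2m + 3.
Then P(-2) = 55.

55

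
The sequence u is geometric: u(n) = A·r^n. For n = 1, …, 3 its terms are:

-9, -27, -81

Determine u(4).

-243

Consecutive ratio: -27/(-9) = 3, and -81/(-27) = 3, so r = 3.
Then A·3^1 = -9 gives A = -3, and u(n) = -3·3^n.
u(4) = -3·3^4 = -243.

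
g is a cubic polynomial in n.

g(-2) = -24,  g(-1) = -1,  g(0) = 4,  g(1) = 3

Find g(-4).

Write g(n) = an³ + bn² + cn + d; the 4 given values yield a linear system in the 4 coefficients.
Solving, g(n) = 2n³ - 3n² + 4.
Then g(-4) = -172.

-172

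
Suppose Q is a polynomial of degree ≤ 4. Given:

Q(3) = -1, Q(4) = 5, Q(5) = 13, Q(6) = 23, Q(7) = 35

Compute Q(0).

-7

First differences: 6, 8, 10, 12. Second differences: 2, 2, 2.
Level-2 differences are constant, so Q has degree 2.
Fitting a degree-2 polynomial gives Q(x) = x² - x - 7.
Then Q(0) = -7.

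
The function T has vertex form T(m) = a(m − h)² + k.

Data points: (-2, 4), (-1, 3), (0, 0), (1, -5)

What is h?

-2

First differences -1, -3, -5; second difference -2 = 2a, so a = -1.
Expanding, the m-coefficient is −2ah = 2h; matching it to the data gives h = -2, and then k = 4.
So T(m) = -1(m + 2)² + 4.
Hence h = -2.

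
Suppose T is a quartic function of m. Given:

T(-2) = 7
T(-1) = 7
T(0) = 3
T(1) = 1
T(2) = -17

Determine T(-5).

Write T(m) = am^4 + bm³ + cm² + dm + e; the 5 given values yield a linear system in the 5 coefficients.
Solving, T(m) = -m^4 - m³ + 2m² - 2m + 3.
Then T(-5) = -437.

-437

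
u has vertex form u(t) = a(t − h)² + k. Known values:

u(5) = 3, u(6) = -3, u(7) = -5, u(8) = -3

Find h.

7

First differences -6, -2, 2; second difference 4 = 2a, so a = 2.
Expanding, the t-coefficient is −2ah = -4h; matching it to the data gives h = 7, and then k = -5.
So u(t) = 2(t − 7)² − 5.
Hence h = 7.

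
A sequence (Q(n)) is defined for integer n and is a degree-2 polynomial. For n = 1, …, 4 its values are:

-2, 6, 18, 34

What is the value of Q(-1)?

First differences: 8, 12, 16. Second differences: 4, 4.
Level-2 differences are constant, so Q has degree 2.
Fitting a degree-2 polynomial gives Q(n) = 2n² + 2n - 6.
Then Q(-1) = -6.

-6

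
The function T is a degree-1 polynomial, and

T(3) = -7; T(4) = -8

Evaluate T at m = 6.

-10

Write T(m) = am + b; the 2 given values yield a linear system in the 2 coefficients.
Solving, T(m) = -m - 4.
Then T(6) = -10.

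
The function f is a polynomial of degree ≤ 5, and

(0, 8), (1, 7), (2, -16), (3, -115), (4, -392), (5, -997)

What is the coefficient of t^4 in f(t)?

-2

Write f(t) = at^5 + bt^4 + ct³ + dt² + et + p; the 6 given values yield a linear system in the 6 coefficients.
Solving, the leading coefficient vanishes, and f(t) = -2t^4 + 3t³ - 6t² + 4t + 8.
The coefficient of t^4 is -2.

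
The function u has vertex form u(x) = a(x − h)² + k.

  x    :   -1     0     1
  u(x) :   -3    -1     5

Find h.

-1

First differences 2, 6; second difference 4 = 2a, so a = 2.
Expanding, the x-coefficient is −2ah = -4h; matching it to the data gives h = -1, and then k = -3.
So u(x) = 2(x + 1)² − 3.
Hence h = -1.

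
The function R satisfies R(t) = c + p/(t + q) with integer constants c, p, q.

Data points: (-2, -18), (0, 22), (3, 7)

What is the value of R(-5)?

-3

(R(t) − c)(t + q) = p for each data point; the three points give a linear system in c and q, then p follows.
Solving: c = 2, q = 1, p = 20, so R(t) = 2 + 20/(t + 1).
Then R(-5) = 2 + 20/(-4) = -3.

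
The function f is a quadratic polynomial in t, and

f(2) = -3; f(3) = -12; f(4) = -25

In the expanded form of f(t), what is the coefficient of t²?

-2

Write f(t) = at² + bt + c; the 3 given values yield a linear system in the 3 coefficients.
Solving, f(t) = -2t² + t + 3.
The coefficient of t² is -2.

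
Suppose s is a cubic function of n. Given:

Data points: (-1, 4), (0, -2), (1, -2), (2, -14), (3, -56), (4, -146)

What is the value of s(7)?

-884

Write s(n) = an³ + bn² + cn + d; the 6 given values yield a linear system in the 4 coefficients.
Solving, s(n) = -3n³ + 3n² - 2.
Then s(7) = -884.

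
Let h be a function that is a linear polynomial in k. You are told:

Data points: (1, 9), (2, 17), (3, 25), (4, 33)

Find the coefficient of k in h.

8

Write h(k) = ak + b; the 4 given values yield a linear system in the 2 coefficients.
Solving, h(k) = 8k + 1.
The coefficient of k is 8.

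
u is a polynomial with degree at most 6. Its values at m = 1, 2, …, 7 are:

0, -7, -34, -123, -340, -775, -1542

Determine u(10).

First differences: -7, -27, -89, -217, -435, -767. Second differences: -20, -62, -128, -218, -332. Third differences: -42, -66, -90, -114. Fourth differences: -24, -24, -24.
Level-4 differences are constant, so u has degree 4.
Fitting a degree-4 polynomial gives u(m) = -m^4 + 3m³ - 3m² - 4m + 5.
Then u(10) = -7335.

-7335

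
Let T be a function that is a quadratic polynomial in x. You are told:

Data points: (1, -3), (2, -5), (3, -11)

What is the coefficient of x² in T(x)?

Write T(x) = ax² + bx + c; the 3 given values yield a linear system in the 3 coefficients.
Solving, T(x) = -2x² + 4x - 5.
The coefficient of x² is -2.

-2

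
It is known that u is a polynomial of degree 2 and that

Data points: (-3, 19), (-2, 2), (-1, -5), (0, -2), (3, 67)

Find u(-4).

Write u(m) = am² + bm + c; the 5 given values yield a linear system in the 3 coefficients.
Solving, u(m) = 5m² + 8m - 2.
Then u(-4) = 46.

46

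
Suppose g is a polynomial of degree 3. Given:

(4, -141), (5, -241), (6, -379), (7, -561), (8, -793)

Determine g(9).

-1081

First differences: -100, -138, -182, -232. Second differences: -38, -44, -50. Third differences: -6, -6.
Level-3 differences are constant, so g has degree 3.
Fitting a degree-3 polynomial gives g(n) = -n³ - 4n² - 3n - 1.
Then g(9) = -1081.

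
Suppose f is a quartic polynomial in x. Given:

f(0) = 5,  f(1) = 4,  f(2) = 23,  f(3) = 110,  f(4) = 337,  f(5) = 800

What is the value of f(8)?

4925

First differences: -1, 19, 87, 227, 463. Second differences: 20, 68, 140, 236. Third differences: 48, 72, 96. Fourth differences: 24, 24.
Level-4 differences are constant, so f has degree 4.
Fitting a degree-4 polynomial gives f(x) = x^4 + 2x³ - 3x² - x + 5.
Then f(8) = 4925.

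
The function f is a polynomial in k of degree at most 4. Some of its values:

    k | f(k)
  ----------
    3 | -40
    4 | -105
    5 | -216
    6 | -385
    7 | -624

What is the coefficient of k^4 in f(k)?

First differences: -65, -111, -169, -239. Second differences: -46, -58, -70. Third differences: -12, -12.
Level-3 differences are constant, so f has degree 3.
Fitting a degree-3 polynomial gives f(k) = -2k³ + k² + 2k - 1.
The coefficient of k^4 is 0.

0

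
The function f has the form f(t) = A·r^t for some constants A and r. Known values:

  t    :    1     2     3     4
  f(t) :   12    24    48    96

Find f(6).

384

Consecutive ratio: 24/12 = 2, and 48/24 = 2, so r = 2.
Then A·2^1 = 12 gives A = 6, and f(t) = 6·2^t.
f(6) = 6·2^6 = 384.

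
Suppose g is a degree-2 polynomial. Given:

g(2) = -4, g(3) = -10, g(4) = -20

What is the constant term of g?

Write g(x) = ax² + bx + c; the 3 given values yield a linear system in the 3 coefficients.
Solving, g(x) = -2x² + 4x - 4.
The constant term is g(0) = -4.

-4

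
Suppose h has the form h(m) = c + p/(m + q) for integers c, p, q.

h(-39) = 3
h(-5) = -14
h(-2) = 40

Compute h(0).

(h(m) − c)(m + q) = p for each data point; the three points give a linear system in c and q, then p follows.
Solving: c = 4, q = 3, p = 36, so h(m) = 4 + 36/(m + 3).
Then h(0) = 4 + 36/3 = 16.

16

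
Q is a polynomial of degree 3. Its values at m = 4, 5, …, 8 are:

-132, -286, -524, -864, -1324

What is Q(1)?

6

First differences: -154, -238, -340, -460. Second differences: -84, -102, -120. Third differences: -18, -18.
Level-3 differences are constant, so Q has degree 3.
Fitting a degree-3 polynomial gives Q(m) = -3m³ + 3m² + 2m + 4.
Then Q(1) = 6.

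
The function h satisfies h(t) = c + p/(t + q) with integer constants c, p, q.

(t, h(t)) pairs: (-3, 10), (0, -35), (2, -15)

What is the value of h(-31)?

-4

(h(t) − c)(t + q) = p for each data point; the three points give a linear system in c and q, then p follows.
Solving: c = -5, q = 1, p = -30, so h(t) = -5 − 30/(t + 1).
Then h(-31) = -5 − 30/(-30) = -4.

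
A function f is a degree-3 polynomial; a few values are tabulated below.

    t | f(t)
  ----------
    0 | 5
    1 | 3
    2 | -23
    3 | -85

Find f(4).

Write f(t) = at³ + bt² + ct + d; the 4 given values yield a linear system in the 4 coefficients.
Solving, f(t) = -2t³ - 6t² + 6t + 5.
Then f(4) = -195.

-195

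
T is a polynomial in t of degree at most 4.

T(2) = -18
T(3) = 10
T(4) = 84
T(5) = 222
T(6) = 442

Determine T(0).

First differences: 28, 74, 138, 220. Second differences: 46, 64, 82. Third differences: 18, 18.
Level-3 differences are constant, so T has degree 3.
Fitting a degree-3 polynomial gives T(t) = 3t³ - 4t² - 9t - 8.
Then T(0) = -8.

-8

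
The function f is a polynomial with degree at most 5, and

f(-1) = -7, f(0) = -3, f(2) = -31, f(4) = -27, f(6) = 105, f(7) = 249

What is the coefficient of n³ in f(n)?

2

Write f(n) = an^5 + bn^4 + cn³ + dn² + en + p; the 6 given values yield a linear system in the 6 coefficients.
Solving, the top 2 coefficients vanish, and f(n) = 2n³ - 8n² - 6n - 3.
The coefficient of n³ is 2.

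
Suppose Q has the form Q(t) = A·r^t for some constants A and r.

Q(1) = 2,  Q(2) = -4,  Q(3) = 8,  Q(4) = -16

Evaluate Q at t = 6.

Consecutive ratio: -4/2 = -2, and 8/(-4) = -2, so r = -2.
Then A·(-2)^1 = 2 gives A = -1, and Q(t) = -1·(-2)^t.
Q(6) = -1·(-2)^6 = -64.

-64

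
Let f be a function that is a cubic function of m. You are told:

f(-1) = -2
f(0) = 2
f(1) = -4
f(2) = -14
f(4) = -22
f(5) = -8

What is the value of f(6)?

Write f(m) = am³ + bm² + cm + d; the 6 given values yield a linear system in the 4 coefficients.
Solving, f(m) = m³ - 5m² - 2m + 2.
Then f(6) = 26.

26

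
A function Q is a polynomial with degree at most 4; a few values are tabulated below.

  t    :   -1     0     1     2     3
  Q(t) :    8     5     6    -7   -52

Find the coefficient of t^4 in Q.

Write Q(t) = at^4 + bt³ + ct² + dt + e; the 5 given values yield a linear system in the 5 coefficients.
Solving, the leading coefficient vanishes, and Q(t) = -3t³ + 2t² + 2t + 5.
The coefficient of t^4 is 0.

0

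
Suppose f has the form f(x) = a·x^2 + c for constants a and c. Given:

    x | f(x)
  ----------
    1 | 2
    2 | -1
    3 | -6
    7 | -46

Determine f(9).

-78

From f(1) = 2 and f(2) = -1: 1a + c = 2 and 4a + c = -1.
Subtracting: 3a = -3, so a = -1; then c = 2 − (-1)·1 = 3.
So f(x) = -1x² + 3, and f(9) = -78.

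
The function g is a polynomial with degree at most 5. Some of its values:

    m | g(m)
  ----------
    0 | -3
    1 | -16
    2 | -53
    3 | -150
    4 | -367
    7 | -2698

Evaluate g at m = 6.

-1521

Write g(m) = am^5 + bm^4 + cm³ + dm² + em + p; the 6 given values yield a linear system in the 6 coefficients.
Solving, the leading coefficient vanishes, and g(m) = -m^4 - 5m² - 7m - 3.
Then g(6) = -1521.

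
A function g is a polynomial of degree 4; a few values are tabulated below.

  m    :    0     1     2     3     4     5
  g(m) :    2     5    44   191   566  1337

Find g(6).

Write g(m) = am^4 + bm³ + cm² + dm + e; the 6 given values yield a linear system in the 5 coefficients.
Solving, g(m) = 2m^4 + 4m² - 3m + 2.
Then g(6) = 2720.

2720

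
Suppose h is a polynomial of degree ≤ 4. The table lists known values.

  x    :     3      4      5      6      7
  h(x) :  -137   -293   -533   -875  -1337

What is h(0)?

7

First differences: -156, -240, -342, -462. Second differences: -84, -102, -120. Third differences: -18, -18.
Level-3 differences are constant, so h has degree 3.
Fitting a degree-3 polynomial gives h(x) = -3x³ - 6x² - 3x + 7.
The constant term is h(0) = 7.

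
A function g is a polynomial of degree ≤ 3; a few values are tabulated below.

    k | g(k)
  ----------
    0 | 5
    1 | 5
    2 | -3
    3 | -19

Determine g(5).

-75

First differences: 0, -8, -16. Second differences: -8, -8.
Level-2 differences are constant, so g has degree 2.
Fitting a degree-2 polynomial gives g(k) = -4k² + 4k + 5.
Then g(5) = -75.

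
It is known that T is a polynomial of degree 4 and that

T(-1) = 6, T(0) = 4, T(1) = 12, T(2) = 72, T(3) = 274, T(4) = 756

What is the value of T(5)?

1704

First differences: -2, 8, 60, 202, 482. Second differences: 10, 52, 142, 280. Third differences: 42, 90, 138. Fourth differences: 48, 48.
Level-4 differences are constant, so T has degree 4.
Fitting a degree-4 polynomial gives T(n) = 2n^4 + 3n³ + 3n² + 4.
Then T(5) = 1704.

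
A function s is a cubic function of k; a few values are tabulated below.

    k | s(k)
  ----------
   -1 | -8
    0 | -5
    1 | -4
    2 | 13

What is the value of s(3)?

64

Write s(k) = ak³ + bk² + ck + d; the 4 given values yield a linear system in the 4 coefficients.
Solving, s(k) = 3k³ - k² - k - 5.
Then s(3) = 64.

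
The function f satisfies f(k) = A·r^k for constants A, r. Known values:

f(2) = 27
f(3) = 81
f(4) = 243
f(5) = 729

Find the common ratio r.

Consecutive ratio: 81/27 = 3, and 243/81 = 3, so r = 3.
Then A·3^2 = 27 gives A = 3, and f(k) = 3·3^k.

3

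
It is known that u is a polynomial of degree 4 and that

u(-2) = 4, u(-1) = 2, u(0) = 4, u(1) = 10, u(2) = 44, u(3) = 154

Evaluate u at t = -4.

First differences: -2, 2, 6, 34, 110. Second differences: 4, 4, 28, 76. Third differences: 0, 24, 48. Fourth differences: 24, 24.
Level-4 differences are constant, so u has degree 4.
Fitting a degree-4 polynomial gives u(t) = t^4 + 2t³ + t² + 2t + 4.
Then u(-4) = 140.

140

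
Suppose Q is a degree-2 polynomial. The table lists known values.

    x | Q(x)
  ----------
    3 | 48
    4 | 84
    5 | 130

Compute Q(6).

186

Write Q(x) = ax² + bx + c; the 3 given values yield a linear system in the 3 coefficients.
Solving, Q(x) = 5x² + x.
Then Q(6) = 186.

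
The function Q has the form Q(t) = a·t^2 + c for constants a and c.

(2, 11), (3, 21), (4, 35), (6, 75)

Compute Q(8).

From Q(2) = 11 and Q(3) = 21: 4a + c = 11 and 9a + c = 21.
Subtracting: 5a = 10, so a = 2; then c = 11 − 2·4 = 3.
So Q(t) = 2t² + 3, and Q(8) = 131.

131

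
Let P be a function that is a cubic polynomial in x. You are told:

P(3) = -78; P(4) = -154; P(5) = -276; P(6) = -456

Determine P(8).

-1038

Write P(x) = ax³ + bx² + cx + d; the 4 given values yield a linear system in the 4 coefficients.
Solving, P(x) = -2x³ + x² - 9x - 6.
Then P(8) = -1038.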